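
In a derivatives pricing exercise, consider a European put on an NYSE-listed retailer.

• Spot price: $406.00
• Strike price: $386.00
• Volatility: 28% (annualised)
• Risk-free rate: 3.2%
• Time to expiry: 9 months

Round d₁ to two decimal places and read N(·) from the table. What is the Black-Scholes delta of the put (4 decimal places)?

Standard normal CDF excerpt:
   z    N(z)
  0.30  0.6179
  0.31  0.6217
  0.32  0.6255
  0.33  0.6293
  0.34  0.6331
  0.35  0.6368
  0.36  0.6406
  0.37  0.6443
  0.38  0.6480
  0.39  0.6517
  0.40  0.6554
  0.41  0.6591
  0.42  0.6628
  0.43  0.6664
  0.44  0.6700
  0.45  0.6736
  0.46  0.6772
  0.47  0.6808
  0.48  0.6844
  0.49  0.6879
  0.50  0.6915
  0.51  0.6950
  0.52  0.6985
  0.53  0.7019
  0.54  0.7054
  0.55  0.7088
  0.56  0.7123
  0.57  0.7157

σ√T = 0.28 × 0.8660 = 0.2425
ln(S/K) + (r + σ²/2)T = ln(406/386) + (0.032 + 0.28²/2)·0.75 = 0.0505 + 0.0534 = 0.1039
d₁ = 0.1039 / 0.2425 = 0.4285 which rounds to 0.43
N(d₁) = N(0.43) = 0.6664
Δ_put = N(d₁) − 1 = 0.6664 − 1 = -0.3336

-0.3336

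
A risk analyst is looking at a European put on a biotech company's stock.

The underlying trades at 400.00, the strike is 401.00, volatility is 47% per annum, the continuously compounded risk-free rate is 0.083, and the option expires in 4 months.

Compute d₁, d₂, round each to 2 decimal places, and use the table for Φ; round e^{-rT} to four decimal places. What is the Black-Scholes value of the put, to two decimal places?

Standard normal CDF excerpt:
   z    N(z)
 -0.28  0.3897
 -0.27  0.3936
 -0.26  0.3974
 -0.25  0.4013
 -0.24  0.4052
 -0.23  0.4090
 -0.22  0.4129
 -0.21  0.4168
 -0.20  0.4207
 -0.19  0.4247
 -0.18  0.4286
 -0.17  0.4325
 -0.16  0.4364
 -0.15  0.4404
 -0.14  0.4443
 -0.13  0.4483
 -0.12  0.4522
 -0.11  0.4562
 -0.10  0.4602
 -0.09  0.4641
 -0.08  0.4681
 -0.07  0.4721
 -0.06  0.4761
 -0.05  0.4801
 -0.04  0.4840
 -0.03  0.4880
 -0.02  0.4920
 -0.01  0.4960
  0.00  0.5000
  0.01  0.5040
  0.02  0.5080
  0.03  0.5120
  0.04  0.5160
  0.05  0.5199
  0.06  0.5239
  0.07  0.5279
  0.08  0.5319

37.67

σ√T = 0.47 × 0.5774 = 0.2714
d₁ = [ln(400/401) + (0.083 + 0.47²/2)·0.3333] / 0.2714 = [-0.0025 + 0.0645] / 0.2714 = 0.2284 ⇒ 0.23
d₂ = d₁ − σ√T = 0.2284 − 0.2714 = -0.0429 ⇒ -0.04
e^(−rT) = e^(−0.083·0.3333) = 0.9727
N(−d₂) = N(0.04) = 0.5160;  N(−d₁) = N(-0.23) = 0.4090
P = 401·0.9727·0.5160 − 400·0.4090 = 201.2672 − 163.6000 = 37.6672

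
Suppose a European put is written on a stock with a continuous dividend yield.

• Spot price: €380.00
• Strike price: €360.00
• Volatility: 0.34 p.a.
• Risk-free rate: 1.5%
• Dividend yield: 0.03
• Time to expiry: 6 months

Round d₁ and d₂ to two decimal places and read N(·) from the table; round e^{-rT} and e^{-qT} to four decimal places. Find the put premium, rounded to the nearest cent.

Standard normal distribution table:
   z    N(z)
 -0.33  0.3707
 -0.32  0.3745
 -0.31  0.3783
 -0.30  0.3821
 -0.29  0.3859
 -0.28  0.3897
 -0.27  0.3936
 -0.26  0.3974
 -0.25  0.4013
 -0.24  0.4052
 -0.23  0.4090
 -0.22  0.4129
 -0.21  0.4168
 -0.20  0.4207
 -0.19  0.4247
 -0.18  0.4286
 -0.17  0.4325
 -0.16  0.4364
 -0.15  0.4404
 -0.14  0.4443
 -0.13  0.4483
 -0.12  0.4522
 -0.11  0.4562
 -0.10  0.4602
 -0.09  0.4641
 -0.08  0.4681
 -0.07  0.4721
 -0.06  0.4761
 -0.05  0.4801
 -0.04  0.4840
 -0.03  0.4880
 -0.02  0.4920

€27.07

σ√T = 0.34 × 0.7071 = 0.2404
d₁ = [ln(380/360) + (0.015 − 0.03 + 0.34²/2)·0.5] / 0.2404 = [0.0541 + 0.0214] / 0.2404 = 0.3139 ≈ 0.31
d₂ = d₁ − σ√T = 0.3139 − 0.2404 = 0.0735 ≈ 0.07
exp(−qT) = exp(−0.03·0.5) = 0.9851;  exp(−rT) = exp(−0.015·0.5) = 0.9925
P = 360·0.9925·N(-0.07) − 380·0.9851·N(-0.31) = 360·0.9925·0.4721 − 380·0.9851·0.3783 = 168.6813 − 141.6121 = 27.0693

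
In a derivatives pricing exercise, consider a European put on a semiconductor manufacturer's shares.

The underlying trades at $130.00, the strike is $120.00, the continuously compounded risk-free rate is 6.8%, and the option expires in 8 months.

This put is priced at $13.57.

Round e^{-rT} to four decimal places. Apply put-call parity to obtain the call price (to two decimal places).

$28.89

e^(−rT) = e^(−0.068·0.6667) = 0.9557
Put-call parity: C − P = S − K·e^(−rT) = 130 − 120·0.9557 = 130 − 114.6840 = 15.3160
C = P + (C − P) = 13.57 + (15.3160) = 28.8860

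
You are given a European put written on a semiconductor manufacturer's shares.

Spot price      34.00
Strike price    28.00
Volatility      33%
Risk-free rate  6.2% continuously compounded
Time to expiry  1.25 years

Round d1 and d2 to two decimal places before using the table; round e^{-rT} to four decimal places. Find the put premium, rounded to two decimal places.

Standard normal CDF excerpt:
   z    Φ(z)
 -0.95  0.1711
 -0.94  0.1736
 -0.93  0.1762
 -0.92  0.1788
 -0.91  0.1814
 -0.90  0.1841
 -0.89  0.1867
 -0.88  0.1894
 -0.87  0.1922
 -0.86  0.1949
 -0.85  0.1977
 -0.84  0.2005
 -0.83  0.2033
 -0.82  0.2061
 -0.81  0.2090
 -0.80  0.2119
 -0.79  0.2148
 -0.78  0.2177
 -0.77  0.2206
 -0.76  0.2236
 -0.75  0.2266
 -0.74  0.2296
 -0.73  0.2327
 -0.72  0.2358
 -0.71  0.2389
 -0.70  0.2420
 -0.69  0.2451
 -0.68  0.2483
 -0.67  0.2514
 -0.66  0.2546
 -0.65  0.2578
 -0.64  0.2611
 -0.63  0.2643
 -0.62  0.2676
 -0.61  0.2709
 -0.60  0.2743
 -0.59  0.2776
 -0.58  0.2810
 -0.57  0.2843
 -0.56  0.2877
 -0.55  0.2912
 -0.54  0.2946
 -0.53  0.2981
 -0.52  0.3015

σ√T = 0.33 × 1.1180 = 0.3690
d₁ = [ln(34/28) + (0.062 + 0.33²/2)·1.25] / 0.3690 = [0.1942 + 0.1456] / 0.3690 = 0.9208 ⇒ 0.92
d₂ = d₁ − σ√T = 0.9208 − 0.3690 = 0.5518 ⇒ 0.55
e^(−rT) = e^(−0.062·1.25) = 0.9254
N(−d₂) = N(-0.55) = 0.2912;  N(−d₁) = N(-0.92) = 0.1788
P = 28·0.9254·0.2912 − 34·0.1788 = 7.5453 − 6.0792 = 1.4661

1.47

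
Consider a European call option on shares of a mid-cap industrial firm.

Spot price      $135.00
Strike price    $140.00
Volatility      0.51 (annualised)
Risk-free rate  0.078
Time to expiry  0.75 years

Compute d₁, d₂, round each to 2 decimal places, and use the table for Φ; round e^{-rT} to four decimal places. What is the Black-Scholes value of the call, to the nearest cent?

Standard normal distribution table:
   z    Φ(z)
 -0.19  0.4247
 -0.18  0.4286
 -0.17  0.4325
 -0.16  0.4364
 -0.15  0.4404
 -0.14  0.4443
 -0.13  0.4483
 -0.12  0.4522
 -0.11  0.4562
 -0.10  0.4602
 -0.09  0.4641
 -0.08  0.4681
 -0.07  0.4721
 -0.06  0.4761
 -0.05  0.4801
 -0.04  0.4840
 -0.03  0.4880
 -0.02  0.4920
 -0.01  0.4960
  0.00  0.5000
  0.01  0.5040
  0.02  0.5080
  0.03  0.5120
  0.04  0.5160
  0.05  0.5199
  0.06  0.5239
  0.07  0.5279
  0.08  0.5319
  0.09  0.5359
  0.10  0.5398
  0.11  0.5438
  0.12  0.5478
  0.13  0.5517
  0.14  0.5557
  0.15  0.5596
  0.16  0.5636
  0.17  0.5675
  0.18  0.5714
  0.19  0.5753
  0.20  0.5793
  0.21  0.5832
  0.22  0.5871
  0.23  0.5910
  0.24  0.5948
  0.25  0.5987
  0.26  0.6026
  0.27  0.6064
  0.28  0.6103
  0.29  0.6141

σ√T = 0.51 × 0.8660 = 0.4417
d₁ = [ln(135/140) + (0.078 + 0.51²/2)·0.75] / 0.4417 = [-0.0364 + 0.1560] / 0.4417 = 0.2709 which rounds to 0.27
d₂ = d₁ − σ√T = 0.2709 − 0.4417 = -0.1707 which rounds to -0.17
exp(−rT) = exp(−0.078·0.75) = 0.9432
N(d₁) = N(0.27) = 0.6064;  N(d₂) = N(-0.17) = 0.4325
C = 135·0.6064 − 140·0.9432·0.4325 = 81.8640 − 57.1108 = 24.7532

$24.75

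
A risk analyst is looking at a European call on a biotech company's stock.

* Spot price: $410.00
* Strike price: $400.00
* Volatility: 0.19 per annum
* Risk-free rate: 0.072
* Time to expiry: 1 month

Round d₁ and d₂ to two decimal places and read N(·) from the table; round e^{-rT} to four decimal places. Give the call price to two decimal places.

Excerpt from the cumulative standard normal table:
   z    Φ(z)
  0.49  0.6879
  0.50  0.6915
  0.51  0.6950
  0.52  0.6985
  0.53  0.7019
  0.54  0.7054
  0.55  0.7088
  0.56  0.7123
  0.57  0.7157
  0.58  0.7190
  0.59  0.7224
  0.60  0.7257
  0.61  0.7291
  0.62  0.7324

σ√T = 0.19·√0.08333 = 0.0548
d₁ = [ln(410/400) + (0.072 + ½·0.19²)·0.08333] / (σ√T) = (0.0247 + 0.0075) / 0.0548 = 0.5870 ⇒ 0.59
d₂ = 0.5870 − 0.0548 = 0.5322 ⇒ 0.53
e^(−rT) = e^(−0.072·0.08333) = 0.9940
N(d₁) = N(0.59) = 0.7224;  N(d₂) = N(0.53) = 0.7019
C = 410·0.7224 − 400·0.9940·0.7019 = 296.1840 − 279.0754 = 17.1086

$17.11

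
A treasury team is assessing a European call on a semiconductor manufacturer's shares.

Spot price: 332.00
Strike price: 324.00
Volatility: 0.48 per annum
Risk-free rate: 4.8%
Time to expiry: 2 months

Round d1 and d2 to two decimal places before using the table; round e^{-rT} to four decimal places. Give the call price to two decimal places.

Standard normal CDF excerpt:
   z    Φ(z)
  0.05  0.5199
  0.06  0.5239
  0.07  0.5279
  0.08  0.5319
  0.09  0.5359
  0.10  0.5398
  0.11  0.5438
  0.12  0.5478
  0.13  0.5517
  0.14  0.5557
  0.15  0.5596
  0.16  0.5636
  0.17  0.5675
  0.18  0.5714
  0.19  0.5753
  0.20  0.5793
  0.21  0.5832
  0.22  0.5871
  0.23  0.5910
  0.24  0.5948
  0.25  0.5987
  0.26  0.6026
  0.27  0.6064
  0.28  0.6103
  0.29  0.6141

σ√T = 0.48·√0.1667 = 0.1960
d₁ = [ln(332/324) + (0.048 + 0.48²/2)·0.1667] / 0.1960 = [0.0244 + 0.0272] / 0.1960 = 0.2633 ⇒ 0.26
d₂ = d₁ − σ√T = 0.2633 − 0.1960 = 0.0673 ⇒ 0.07
exp(−rT) = exp(−0.048·0.1667) = 0.9920
N(d₁) = N(0.26) = 0.6026;  N(d₂) = N(0.07) = 0.5279
C = 332·0.6026 − 324·0.9920·0.5279 = 200.0632 − 169.6713 = 30.3919

30.39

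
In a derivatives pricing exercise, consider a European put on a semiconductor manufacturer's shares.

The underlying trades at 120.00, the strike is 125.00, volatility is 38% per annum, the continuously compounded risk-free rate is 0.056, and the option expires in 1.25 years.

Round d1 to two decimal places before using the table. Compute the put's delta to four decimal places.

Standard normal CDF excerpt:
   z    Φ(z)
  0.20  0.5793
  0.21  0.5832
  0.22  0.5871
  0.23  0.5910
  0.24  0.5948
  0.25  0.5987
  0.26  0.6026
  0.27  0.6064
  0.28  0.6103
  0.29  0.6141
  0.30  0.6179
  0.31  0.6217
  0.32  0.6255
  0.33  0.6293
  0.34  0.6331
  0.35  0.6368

σ√T = 0.38·√1.25 = 0.4249
d₁ = [ln(120/125) + (0.056 + ½·0.38²)·1.25] / (σ√T) = (-0.0408 + 0.1603) / 0.4249 = 0.2811 → 0.28
N(d₁) = N(0.28) = 0.6103
Δ_put = N(d₁) − 1 = 0.6103 − 1 = -0.3897

-0.3897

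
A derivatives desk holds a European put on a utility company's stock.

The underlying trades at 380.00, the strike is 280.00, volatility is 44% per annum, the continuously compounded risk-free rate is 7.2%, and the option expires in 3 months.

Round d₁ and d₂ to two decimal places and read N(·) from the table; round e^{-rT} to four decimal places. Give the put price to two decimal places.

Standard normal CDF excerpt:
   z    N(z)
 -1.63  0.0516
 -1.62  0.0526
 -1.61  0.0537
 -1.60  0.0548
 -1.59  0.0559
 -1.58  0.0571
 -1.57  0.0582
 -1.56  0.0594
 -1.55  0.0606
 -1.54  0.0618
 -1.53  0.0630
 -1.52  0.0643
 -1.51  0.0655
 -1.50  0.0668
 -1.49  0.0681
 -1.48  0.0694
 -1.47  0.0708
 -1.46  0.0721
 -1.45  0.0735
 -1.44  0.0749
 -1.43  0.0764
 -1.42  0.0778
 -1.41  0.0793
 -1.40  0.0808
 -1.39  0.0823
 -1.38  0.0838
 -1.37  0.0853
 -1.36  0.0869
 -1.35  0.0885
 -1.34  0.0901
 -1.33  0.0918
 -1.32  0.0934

2.20

σ√T = 0.44 × 0.5000 = 0.2200
d₁ = [ln(380/280) + (0.072 + 0.44²/2)·0.25] / 0.2200 = [0.3054 + 0.0422] / 0.2200 = 1.5799 → 1.58
d₂ = d₁ − σ√T = 1.5799 − 0.2200 = 1.3599 → 1.36
exp(−rT) = exp(−0.072·0.25) = 0.9822
P = 280·0.9822·N(-1.36) − 380·N(-1.58) = 280·0.9822·0.0869 − 380·0.0571 = 23.8989 − 21.6980 = 2.2009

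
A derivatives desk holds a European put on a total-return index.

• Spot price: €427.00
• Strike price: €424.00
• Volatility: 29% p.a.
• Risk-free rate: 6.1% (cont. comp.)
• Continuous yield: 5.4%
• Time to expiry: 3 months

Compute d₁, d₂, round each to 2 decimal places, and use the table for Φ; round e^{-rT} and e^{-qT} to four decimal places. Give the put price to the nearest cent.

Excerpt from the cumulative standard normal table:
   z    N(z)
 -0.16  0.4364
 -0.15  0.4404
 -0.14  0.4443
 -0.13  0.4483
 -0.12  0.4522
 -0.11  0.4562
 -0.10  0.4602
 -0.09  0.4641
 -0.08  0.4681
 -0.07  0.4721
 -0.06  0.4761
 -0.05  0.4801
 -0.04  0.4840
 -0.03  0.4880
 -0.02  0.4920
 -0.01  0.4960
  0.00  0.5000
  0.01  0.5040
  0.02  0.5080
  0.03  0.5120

σ√T = 0.29·√0.25 = 0.1450
d₁ = [ln(427/424) + (0.061 − 0.054 + 0.29²/2)·0.25] / 0.1450 = [0.0071 + 0.0123] / 0.1450 = 0.1332 ⇒ 0.13
d₂ = d₁ − σ√T = 0.1332 − 0.1450 = -0.0118 ⇒ -0.01
e^(−qT) = e^(−0.054·0.25) = 0.9866;  e^(−rT) = e^(−0.061·0.25) = 0.9849
N(−d₂) = N(0.01) = 0.5040;  N(−d₁) = N(-0.13) = 0.4483
P = 424·0.9849·0.5040 − 427·0.9866·0.4483 = 210.4692 − 188.8590 = 21.6102

€21.61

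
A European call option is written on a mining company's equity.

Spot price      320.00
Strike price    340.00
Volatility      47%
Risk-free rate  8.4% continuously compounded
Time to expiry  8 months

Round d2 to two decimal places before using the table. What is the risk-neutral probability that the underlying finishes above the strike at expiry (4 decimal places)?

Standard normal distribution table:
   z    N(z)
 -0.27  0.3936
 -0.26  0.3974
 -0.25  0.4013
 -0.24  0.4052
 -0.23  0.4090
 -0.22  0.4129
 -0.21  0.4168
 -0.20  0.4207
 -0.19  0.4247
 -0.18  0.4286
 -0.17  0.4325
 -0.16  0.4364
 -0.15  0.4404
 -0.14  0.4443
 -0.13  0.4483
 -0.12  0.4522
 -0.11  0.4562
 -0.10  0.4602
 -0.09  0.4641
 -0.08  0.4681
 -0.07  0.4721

0.4207

T = 0.6667;  σ√T = 0.3838
d₁ = [ln(320/340) + (0.084 + ½·0.47²)·0.6667] / (σ√T) = (-0.0606 + 0.1296) / 0.3838 = 0.1798 ≈ 0.18
d₂ = 0.1798 − 0.3838 = -0.2039 ≈ -0.20
Risk-neutral Pr[S_T > K] = N(d₂) = N(-0.20) = 0.4207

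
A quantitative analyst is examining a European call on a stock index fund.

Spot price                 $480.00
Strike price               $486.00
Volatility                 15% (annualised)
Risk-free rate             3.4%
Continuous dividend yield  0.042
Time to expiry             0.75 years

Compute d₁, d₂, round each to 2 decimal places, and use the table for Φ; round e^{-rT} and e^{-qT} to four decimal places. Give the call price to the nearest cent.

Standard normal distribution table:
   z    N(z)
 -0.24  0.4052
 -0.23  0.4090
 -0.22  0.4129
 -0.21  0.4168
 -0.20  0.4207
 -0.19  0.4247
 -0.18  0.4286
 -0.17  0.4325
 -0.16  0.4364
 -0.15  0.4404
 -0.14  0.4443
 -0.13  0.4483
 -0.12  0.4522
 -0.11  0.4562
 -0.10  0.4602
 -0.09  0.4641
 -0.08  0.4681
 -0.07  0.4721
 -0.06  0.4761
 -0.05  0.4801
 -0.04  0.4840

$20.26

T = 0.75;  σ√T = 0.1299
d₁ = [ln(480/486) + (0.034 − 0.042 + ½·0.15²)·0.75] / (σ√T) = (-0.0124 + 0.0024) / 0.1299 = -0.0769 which rounds to -0.08
d₂ = -0.0769 − 0.1299 = -0.2068 which rounds to -0.21
exp(−qT) = exp(−0.042·0.75) = 0.9690;  exp(−rT) = exp(−0.034·0.75) = 0.9748
C = 480·0.9690·N(-0.08) − 486·0.9748·N(-0.21) = 480·0.9690·0.4681 − 486·0.9748·0.4168 = 217.7227 − 197.4602 = 20.2625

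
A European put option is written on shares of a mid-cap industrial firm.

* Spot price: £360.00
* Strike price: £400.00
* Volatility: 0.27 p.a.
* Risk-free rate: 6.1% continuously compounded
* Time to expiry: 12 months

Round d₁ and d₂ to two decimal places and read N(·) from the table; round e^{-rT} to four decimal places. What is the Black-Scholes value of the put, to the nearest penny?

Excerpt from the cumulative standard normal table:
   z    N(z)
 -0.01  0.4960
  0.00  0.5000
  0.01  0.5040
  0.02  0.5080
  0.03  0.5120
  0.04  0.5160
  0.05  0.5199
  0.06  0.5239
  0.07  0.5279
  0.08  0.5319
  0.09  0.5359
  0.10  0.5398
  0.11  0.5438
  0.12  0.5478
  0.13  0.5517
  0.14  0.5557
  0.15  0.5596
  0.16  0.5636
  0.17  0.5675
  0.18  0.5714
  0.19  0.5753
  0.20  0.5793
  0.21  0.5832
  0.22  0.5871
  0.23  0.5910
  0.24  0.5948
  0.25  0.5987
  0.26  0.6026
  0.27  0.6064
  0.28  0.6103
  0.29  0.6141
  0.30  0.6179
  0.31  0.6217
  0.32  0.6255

£48.21

T = 1;  σ√T = 0.2700
d₁ = [ln(360/400) + (0.061 + ½·0.27²)·1] / (σ√T) = (-0.1054 + 0.0975) / 0.2700 = -0.0293 which rounds to -0.03
d₂ = -0.0293 − 0.2700 = -0.2993 which rounds to -0.30
e^(−rT) = e^(−0.061·1) = 0.9408
N(−d₂) = N(0.30) = 0.6179;  N(−d₁) = N(0.03) = 0.5120
P = 400·0.9408·0.6179 − 360·0.5120 = 232.5281 − 184.3200 = 48.2081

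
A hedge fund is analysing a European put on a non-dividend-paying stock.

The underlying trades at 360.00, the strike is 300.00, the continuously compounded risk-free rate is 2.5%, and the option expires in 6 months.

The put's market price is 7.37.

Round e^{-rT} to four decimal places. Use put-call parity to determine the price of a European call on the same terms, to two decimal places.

exp(−rT) = exp(−0.025·0.5) = 0.9876
Put-call parity: C − P = S − K·e^(−rT) = 360 − 300·0.9876 = 360 − 296.2800 = 63.7200
C = P + (C − P) = 7.37 + (63.7200) = 71.0900

71.09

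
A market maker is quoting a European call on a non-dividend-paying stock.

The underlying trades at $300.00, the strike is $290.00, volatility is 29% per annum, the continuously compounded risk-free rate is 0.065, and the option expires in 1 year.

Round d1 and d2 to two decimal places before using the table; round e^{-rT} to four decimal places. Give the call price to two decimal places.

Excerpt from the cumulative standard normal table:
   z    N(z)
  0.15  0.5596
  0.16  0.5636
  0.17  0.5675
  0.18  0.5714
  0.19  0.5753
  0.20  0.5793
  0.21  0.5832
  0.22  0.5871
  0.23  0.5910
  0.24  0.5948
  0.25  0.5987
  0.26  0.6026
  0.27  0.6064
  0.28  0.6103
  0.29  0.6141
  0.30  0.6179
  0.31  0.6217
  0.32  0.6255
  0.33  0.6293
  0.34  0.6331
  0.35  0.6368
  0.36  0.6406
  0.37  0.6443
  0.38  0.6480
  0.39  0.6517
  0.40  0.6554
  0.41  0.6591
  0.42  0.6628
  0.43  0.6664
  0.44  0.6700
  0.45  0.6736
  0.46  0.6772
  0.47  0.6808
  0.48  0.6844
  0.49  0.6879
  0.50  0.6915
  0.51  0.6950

σ√T = 0.29 × 1.0000 = 0.2900
ln(S/K) + (r + σ²/2)T = ln(300/290) + (0.065 + 0.29²/2)·1 = 0.0339 + 0.1071 = 0.1410
d₁ = 0.1410 / 0.2900 = 0.4860 ⇒ 0.49
d₂ = d₁ − σ√T = 0.4860 − 0.2900 = 0.1960 ⇒ 0.20
exp(−rT) = exp(−0.065·1) = 0.9371
N(d₁) = N(0.49) = 0.6879;  N(d₂) = N(0.20) = 0.5793
C = 300·0.6879 − 290·0.9371·0.5793 = 206.3700 − 157.4300 = 48.9400

$48.94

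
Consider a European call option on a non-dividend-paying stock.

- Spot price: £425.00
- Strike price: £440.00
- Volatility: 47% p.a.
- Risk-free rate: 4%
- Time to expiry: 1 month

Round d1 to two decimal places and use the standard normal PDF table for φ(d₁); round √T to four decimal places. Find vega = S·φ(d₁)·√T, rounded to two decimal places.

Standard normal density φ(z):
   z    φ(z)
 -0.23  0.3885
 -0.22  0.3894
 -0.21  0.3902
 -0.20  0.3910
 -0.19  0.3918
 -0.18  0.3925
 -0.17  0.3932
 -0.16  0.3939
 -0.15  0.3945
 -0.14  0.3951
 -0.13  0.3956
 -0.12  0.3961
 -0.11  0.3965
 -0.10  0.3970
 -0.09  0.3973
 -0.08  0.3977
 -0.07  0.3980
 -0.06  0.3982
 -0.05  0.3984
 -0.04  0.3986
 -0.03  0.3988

48.33

T = 0.08333;  σ√T = 0.1357
d₁ = [ln(425/440) + (0.04 + 0.47²/2)·0.08333] / 0.1357 = [-0.0347 + 0.0125] / 0.1357 = -0.1632 ≈ -0.16
√T = √0.08333 = 0.2887
φ(d₁) = φ(-0.16) = 0.3939
vega = S·φ(d₁)·√T = 425·0.3939·0.2887 = 48.3305
(Vega is the same for a European call and put with the same parameters.)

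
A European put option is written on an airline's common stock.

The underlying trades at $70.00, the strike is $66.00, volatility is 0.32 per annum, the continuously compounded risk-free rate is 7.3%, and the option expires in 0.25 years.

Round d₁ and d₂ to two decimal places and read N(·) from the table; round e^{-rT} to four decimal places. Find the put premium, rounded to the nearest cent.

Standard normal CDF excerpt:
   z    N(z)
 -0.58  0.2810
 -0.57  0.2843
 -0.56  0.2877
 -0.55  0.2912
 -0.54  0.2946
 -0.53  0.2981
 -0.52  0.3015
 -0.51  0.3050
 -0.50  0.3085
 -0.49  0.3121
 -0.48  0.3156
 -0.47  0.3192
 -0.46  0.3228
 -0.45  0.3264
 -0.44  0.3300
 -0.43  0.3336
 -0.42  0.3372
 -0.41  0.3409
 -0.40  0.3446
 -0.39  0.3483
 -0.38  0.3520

σ√T = 0.32 × 0.5000 = 0.1600
d₁ = [ln(70/66) + (0.073 + 0.32²/2)·0.25] / 0.1600 = [0.0588 + 0.0311] / 0.1600 = 0.5618 → 0.56
d₂ = d₁ − σ√T = 0.5618 − 0.1600 = 0.4018 → 0.40
e^(−rT) = e^(−0.073·0.25) = 0.9819
N(−d₂) = N(-0.40) = 0.3446;  N(−d₁) = N(-0.56) = 0.2877
P = 66·0.9819·0.3446 − 70·0.2877 = 22.3319 − 20.1390 = 2.1929

$2.19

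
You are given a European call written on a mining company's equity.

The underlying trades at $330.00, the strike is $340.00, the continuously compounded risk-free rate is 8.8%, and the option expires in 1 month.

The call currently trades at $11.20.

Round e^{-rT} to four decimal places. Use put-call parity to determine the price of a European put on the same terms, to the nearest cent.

exp(−rT) = exp(−0.088·0.08333) = 0.9927
Put-call parity: C − P = S − K·e^(−rT) = 330 − 340·0.9927 = 330 − 337.5180 = -7.5180
P = C − (C − P) = 11.20 − (-7.5180) = 18.7180

$18.72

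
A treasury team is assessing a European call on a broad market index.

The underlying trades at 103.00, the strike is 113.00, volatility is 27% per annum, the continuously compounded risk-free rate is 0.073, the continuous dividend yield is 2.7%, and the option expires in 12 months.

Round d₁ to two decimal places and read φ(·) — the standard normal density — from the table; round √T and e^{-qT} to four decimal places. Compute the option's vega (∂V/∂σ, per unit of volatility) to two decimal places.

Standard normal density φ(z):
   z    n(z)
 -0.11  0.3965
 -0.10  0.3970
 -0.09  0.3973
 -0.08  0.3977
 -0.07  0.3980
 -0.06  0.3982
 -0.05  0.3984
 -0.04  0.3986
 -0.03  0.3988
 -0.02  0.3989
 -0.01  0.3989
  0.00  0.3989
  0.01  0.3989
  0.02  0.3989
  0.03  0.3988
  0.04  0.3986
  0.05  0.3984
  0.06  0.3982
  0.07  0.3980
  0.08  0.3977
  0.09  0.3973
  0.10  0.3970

39.96

σ√T = 0.27 × 1.0000 = 0.2700
ln(S/K) + (r − q + σ²/2)T = ln(103/113) + (0.073 − 0.027 + 0.27²/2)·1 = -0.0927 + 0.0824 = -0.0102
d₁ = -0.0102 / 0.2700 = -0.0378 ≈ -0.04
√T = √1 = 1.0000
φ(d₁) = φ(-0.04) = 0.3986
e^(−qT) = e^(−0.027·1) = 0.9734
vega = S·e^(−qT)·φ(d₁)·√T = 103·0.9734·0.3986·1.0000 = 39.9637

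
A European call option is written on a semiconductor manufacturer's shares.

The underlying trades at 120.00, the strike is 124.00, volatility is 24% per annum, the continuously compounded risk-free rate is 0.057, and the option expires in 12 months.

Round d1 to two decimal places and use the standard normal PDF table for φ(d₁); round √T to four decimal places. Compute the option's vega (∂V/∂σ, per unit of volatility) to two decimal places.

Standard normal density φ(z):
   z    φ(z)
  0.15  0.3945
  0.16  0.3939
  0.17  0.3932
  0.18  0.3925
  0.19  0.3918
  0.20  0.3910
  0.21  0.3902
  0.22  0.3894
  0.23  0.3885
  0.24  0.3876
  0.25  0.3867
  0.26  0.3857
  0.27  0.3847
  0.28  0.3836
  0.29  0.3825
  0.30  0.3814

σ√T = 0.24 × 1.0000 = 0.2400
d₁ = [ln(120/124) + (0.057 + ½·0.24²)·1] / (σ√T) = (-0.0328 + 0.0858) / 0.2400 = 0.2209 which rounds to 0.22
√T = √1 = 1.0000
φ(d₁) = φ(0.22) = 0.3894
vega = S·φ(d₁)·√T = 120·0.3894·1.0000 = 46.7280
(Vega is the same for a European call and put with the same parameters.)

46.73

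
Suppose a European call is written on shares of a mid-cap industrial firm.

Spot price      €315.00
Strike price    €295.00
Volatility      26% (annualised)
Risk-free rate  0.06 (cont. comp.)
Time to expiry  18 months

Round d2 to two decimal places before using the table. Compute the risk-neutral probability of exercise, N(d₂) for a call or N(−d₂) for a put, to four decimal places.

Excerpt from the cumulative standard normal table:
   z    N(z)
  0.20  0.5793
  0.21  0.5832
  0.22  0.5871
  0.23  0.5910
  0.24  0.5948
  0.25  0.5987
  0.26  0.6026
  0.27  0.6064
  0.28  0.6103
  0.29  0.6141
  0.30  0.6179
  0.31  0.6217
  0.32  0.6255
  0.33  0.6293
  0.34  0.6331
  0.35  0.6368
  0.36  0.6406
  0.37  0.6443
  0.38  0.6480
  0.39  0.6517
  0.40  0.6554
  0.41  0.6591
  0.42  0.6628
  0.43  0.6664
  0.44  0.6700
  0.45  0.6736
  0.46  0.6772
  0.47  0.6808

0.6293

T = 1.5;  σ√T = 0.3184
ln(S/K) + (r + σ²/2)T = ln(315/295) + (0.06 + 0.26²/2)·1.5 = 0.0656 + 0.1407 = 0.2063
d₁ = 0.2063 / 0.3184 = 0.6479 which rounds to 0.65
d₂ = d₁ − σ√T = 0.6479 − 0.3184 = 0.3294 which rounds to 0.33
Risk-neutral Pr[S_T > K] = N(d₂) = N(0.33) = 0.6293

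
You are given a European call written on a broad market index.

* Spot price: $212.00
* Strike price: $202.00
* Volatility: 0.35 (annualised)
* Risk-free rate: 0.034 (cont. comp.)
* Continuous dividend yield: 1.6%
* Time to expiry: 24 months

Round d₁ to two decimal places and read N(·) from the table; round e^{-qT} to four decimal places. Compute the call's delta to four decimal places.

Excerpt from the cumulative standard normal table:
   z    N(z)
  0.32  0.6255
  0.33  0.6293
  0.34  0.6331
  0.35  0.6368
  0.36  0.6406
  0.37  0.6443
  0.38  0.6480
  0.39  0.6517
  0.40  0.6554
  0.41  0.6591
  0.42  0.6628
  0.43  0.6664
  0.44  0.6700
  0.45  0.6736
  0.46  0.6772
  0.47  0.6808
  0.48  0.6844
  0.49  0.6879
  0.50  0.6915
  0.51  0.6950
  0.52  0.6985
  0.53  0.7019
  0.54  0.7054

0.6419

T = 2;  σ√T = 0.4950
d₁ = [ln(212/202) + (0.034 − 0.016 + 0.35²/2)·2] / 0.4950 = [0.0483 + 0.1585] / 0.4950 = 0.4178 which rounds to 0.42
N(d₁) = N(0.42) = 0.6628
Δ_call = e^(−qT)·N(d₁) = 0.9685·0.6628 = 0.6419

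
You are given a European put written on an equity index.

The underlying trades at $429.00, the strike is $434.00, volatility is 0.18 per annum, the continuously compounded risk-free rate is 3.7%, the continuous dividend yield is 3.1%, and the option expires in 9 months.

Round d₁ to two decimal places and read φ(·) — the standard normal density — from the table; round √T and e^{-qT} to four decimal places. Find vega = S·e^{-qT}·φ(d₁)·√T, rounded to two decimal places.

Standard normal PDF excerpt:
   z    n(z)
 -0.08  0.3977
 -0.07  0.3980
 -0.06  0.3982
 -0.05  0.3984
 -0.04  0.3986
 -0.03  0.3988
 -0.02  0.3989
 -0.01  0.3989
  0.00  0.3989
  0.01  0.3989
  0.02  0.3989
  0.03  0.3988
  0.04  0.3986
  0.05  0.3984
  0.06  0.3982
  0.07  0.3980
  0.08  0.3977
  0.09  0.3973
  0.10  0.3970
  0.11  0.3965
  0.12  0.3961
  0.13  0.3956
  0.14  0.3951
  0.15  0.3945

144.75

σ√T = 0.18·√0.75 = 0.1559
d₁ = [ln(429/434) + (0.037 − 0.031 + 0.18²/2)·0.75] / 0.1559 = [-0.0116 + 0.0166] / 0.1559 = 0.0325 which rounds to 0.03
√T = √0.75 = 0.8660
φ(d₁) = φ(0.03) = 0.3988
exp(−qT) = exp(−0.031·0.75) = 0.9770
vega = S·exp(−qT)·φ(d₁)·√T = 429·0.9770·0.3988·0.8660 = 144.7521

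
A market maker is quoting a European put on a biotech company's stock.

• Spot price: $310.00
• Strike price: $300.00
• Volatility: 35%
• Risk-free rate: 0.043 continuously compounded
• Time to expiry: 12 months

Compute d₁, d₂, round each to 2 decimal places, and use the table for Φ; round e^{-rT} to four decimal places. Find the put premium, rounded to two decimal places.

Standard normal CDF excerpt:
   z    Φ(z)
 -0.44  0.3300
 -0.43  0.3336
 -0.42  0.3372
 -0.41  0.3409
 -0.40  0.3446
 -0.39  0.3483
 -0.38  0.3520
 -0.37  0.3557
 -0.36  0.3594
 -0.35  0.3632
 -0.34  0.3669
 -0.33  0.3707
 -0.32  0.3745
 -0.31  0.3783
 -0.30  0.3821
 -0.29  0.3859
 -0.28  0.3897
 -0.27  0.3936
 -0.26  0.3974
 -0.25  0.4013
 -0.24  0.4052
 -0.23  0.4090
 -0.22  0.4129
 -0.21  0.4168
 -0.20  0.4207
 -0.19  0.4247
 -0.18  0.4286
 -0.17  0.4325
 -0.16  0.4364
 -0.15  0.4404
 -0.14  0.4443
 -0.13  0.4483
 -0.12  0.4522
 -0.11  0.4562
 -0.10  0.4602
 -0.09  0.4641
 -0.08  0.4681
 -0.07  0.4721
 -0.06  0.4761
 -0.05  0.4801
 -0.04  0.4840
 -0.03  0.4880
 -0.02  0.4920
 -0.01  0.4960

σ√T = 0.35·√1 = 0.3500
ln(S/K) + (r + σ²/2)T = ln(310/300) + (0.043 + 0.35²/2)·1 = 0.0328 + 0.1042 = 0.1370
d₁ = 0.1370 / 0.3500 = 0.3915 ⇒ 0.39
d₂ = d₁ − σ√T = 0.3915 − 0.3500 = 0.0415 ⇒ 0.04
exp(−rT) = exp(−0.043·1) = 0.9579
N(−d₂) = N(-0.04) = 0.4840;  N(−d₁) = N(-0.39) = 0.3483
P = 300·0.9579·0.4840 − 310·0.3483 = 139.0871 − 107.9730 = 31.1141

$31.11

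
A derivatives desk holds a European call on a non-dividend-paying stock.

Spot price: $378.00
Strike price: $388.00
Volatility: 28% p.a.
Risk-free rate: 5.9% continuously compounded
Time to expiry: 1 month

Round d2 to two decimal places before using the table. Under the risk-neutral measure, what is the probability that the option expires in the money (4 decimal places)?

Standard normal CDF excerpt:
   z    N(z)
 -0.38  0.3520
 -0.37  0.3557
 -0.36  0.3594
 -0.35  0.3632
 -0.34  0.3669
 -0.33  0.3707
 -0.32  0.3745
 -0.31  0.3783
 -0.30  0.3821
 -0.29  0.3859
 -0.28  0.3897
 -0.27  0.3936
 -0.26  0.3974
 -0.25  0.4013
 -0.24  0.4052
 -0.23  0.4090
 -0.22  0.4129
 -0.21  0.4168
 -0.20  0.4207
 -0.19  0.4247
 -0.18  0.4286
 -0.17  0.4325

σ√T = 0.28 × 0.2887 = 0.0808
d₁ = [ln(378/388) + (0.059 + ½·0.28²)·0.08333] / (σ√T) = (-0.0261 + 0.0082) / 0.0808 = -0.2218 which rounds to -0.22
d₂ = -0.2218 − 0.0808 = -0.3026 which rounds to -0.30
Pr(exercise) under Q = N(d₂) = 0.3821

0.3821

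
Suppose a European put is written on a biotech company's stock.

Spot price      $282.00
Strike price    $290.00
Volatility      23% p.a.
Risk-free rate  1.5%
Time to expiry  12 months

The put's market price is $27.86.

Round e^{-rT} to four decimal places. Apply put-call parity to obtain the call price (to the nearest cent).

$24.18

exp(−rT) = exp(−0.015·1) = 0.9851
Put-call parity: C − P = S − K·e^(−rT) = 282 − 290·0.9851 = 282 − 285.6790 = -3.6790
C = P + (C − P) = 27.86 + (-3.6790) = 24.1810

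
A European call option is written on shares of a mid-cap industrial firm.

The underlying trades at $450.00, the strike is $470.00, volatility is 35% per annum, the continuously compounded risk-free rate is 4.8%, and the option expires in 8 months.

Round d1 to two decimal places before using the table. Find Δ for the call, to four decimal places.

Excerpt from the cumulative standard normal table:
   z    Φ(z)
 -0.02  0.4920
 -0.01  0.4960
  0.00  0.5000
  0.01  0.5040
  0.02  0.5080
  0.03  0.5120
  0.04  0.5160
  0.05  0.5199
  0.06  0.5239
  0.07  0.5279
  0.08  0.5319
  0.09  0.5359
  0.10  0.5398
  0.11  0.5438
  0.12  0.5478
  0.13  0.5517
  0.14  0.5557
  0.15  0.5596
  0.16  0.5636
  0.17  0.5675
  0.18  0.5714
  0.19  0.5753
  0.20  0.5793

0.5398

σ√T = 0.35·√0.6667 = 0.2858
d₁ = [ln(450/470) + (0.048 + 0.35²/2)·0.6667] / 0.2858 = [-0.0435 + 0.0728] / 0.2858 = 0.1027 → 0.10
N(d₁) = N(0.10) = 0.5398
Δ_call = N(d₁) = 0.5398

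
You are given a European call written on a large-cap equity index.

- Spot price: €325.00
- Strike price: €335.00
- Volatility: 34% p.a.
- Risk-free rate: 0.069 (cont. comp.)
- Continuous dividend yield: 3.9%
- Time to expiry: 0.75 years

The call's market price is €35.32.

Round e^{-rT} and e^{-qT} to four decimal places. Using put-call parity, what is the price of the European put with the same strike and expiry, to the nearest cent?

€37.80

e^(−qT) = e^(−0.039·0.75) = 0.9712;  e^(−rT) = e^(−0.069·0.75) = 0.9496
Put-call parity: C − P = S·e^(−qT) − K·e^(−rT) = 325·0.9712 − 335·0.9496 = 315.6400 − 318.1160 = -2.4760
P = C − (C − P) = 35.32 − (-2.4760) = 37.7960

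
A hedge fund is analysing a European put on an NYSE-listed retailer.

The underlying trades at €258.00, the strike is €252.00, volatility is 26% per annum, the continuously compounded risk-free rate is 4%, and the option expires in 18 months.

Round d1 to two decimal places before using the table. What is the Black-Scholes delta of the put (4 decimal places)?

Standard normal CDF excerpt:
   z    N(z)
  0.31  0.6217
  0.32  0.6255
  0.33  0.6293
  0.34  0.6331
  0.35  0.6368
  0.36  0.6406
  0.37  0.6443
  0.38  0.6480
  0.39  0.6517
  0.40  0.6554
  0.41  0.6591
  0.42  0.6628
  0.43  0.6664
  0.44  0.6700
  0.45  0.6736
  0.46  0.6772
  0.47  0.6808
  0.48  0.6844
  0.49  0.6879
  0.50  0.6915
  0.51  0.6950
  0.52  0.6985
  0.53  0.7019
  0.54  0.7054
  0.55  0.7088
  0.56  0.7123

-0.3372

σ√T = 0.26·√1.5 = 0.3184
d₁ = [ln(258/252) + (0.04 + 0.26²/2)·1.5] / 0.3184 = [0.0235 + 0.1107] / 0.3184 = 0.4215 → 0.42
N(d₁) = N(0.42) = 0.6628
Δ_put = N(d₁) − 1 = 0.6628 − 1 = -0.3372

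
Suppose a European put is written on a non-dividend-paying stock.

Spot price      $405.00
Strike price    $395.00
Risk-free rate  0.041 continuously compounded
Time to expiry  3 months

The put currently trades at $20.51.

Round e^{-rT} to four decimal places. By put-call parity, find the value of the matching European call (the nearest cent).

e^(−rT) = e^(−0.041·0.25) = 0.9898
Put-call parity: C − P = S − K·e^(−rT) = 405 − 395·0.9898 = 405 − 390.9710 = 14.0290
C = P + (C − P) = 20.51 + (14.0290) = 34.5390

$34.54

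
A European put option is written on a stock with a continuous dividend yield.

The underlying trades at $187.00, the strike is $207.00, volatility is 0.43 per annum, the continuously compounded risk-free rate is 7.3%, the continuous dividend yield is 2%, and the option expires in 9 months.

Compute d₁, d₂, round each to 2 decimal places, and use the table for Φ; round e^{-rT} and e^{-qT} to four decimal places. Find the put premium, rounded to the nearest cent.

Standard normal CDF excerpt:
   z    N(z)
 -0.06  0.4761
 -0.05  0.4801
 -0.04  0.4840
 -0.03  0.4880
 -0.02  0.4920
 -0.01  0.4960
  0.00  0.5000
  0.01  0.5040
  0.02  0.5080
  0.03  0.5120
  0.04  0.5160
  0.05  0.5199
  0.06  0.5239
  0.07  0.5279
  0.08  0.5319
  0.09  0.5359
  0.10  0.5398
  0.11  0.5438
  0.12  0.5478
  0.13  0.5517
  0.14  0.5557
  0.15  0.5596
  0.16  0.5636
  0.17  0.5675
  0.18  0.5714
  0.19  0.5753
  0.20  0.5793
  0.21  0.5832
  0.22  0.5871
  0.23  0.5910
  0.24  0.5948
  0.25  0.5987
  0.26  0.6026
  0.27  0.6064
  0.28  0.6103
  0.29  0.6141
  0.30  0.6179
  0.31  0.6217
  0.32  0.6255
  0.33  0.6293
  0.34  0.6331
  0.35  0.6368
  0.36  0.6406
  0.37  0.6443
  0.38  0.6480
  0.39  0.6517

T = 0.75;  σ√T = 0.3724
d₁ = [ln(187/207) + (0.073 − 0.02 + 0.43²/2)·0.75] / 0.3724 = [-0.1016 + 0.1091] / 0.3724 = 0.0201 → 0.02
d₂ = d₁ − σ√T = 0.0201 − 0.3724 = -0.3523 → -0.35
exp(−qT) = exp(−0.02·0.75) = 0.9851;  exp(−rT) = exp(−0.073·0.75) = 0.9467
N(−d₂) = N(0.35) = 0.6368;  N(−d₁) = N(-0.02) = 0.4920
P = 207·0.9467·0.6368 − 187·0.9851·0.4920 = 124.7917 − 90.6331 = 34.1586

$34.16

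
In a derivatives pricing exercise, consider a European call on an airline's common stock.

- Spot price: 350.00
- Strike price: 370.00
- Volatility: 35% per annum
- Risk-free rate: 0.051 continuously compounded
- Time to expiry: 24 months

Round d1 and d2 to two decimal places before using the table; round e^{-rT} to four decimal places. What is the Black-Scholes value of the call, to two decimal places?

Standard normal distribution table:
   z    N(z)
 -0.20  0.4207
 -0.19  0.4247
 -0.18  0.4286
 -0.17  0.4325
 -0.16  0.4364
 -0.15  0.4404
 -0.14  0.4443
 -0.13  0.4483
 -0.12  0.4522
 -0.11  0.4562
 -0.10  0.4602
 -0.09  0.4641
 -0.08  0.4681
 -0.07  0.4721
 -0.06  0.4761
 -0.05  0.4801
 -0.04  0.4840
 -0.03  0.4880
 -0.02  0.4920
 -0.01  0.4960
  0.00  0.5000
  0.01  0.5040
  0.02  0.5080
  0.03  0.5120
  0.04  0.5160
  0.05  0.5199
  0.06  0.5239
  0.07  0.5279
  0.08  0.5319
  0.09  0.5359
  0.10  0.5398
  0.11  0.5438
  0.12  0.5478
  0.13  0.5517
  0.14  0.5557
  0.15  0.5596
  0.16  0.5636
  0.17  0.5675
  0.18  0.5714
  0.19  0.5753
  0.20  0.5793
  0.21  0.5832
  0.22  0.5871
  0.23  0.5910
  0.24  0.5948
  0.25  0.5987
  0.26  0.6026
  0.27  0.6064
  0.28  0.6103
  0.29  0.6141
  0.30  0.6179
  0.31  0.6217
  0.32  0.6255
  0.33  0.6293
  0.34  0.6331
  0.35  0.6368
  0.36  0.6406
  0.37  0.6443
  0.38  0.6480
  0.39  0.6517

σ√T = 0.35 × 1.4142 = 0.4950
d₁ = [ln(350/370) + (0.051 + 0.35²/2)·2] / 0.4950 = [-0.0556 + 0.2245] / 0.4950 = 0.3413 ⇒ 0.34
d₂ = d₁ − σ√T = 0.3413 − 0.4950 = -0.1537 ⇒ -0.15
e^(−rT) = e^(−0.051·2) = 0.9030
N(d₁) = N(0.34) = 0.6331;  N(d₂) = N(-0.15) = 0.4404
C = 350·0.6331 − 370·0.9030·0.4404 = 221.5850 − 147.1420 = 74.4430

74.44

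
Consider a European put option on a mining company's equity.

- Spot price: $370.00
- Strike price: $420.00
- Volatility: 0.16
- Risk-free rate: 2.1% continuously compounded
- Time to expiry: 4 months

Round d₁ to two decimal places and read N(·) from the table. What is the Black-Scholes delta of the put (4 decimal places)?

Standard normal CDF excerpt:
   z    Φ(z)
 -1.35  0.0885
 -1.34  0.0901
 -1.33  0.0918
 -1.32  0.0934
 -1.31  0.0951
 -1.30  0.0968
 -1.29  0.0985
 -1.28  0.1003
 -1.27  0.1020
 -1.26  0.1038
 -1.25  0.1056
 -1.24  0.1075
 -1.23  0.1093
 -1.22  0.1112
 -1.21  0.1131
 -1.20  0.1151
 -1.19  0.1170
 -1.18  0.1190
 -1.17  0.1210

-0.8944

σ√T = 0.16 × 0.5774 = 0.0924
ln(S/K) + (r + σ²/2)T = ln(370/420) + (0.021 + 0.16²/2)·0.3333 = -0.1268 + 0.0113 = -0.1155
d₁ = -0.1155 / 0.0924 = -1.2502 ⇒ -1.25
N(d₁) = N(-1.25) = 0.1056
Δ_put = N(d₁) − 1 = 0.1056 − 1 = -0.8944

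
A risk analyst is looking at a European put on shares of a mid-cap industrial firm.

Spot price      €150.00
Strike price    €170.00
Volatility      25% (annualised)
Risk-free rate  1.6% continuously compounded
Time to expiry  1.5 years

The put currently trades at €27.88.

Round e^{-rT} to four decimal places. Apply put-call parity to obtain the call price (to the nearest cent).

€11.91

exp(−rT) = exp(−0.016·1.5) = 0.9763
Put-call parity: C − P = S − K·e^(−rT) = 150 − 170·0.9763 = 150 − 165.9710 = -15.9710
C = P + (C − P) = 27.88 + (-15.9710) = 11.9090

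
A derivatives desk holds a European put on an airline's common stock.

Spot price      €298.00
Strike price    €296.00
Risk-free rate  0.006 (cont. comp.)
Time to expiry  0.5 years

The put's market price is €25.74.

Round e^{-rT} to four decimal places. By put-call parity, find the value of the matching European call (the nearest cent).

e^(−rT) = e^(−0.006·0.5) = 0.9970
Put-call parity: C − P = S − K·e^(−rT) = 298 − 296·0.9970 = 298 − 295.1120 = 2.8880
C = P + (C − P) = 25.74 + (2.8880) = 28.6280

€28.63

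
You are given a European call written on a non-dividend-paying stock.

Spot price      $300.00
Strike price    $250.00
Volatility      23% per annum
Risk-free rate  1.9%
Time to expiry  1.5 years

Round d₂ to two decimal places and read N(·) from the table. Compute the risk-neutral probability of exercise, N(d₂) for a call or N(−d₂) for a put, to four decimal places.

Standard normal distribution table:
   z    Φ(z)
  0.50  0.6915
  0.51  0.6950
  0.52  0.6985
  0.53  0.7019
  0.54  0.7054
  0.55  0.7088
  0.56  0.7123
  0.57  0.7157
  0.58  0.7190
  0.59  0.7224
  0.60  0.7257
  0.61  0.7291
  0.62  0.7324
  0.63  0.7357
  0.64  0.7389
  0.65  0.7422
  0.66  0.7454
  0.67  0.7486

σ√T = 0.23·√1.5 = 0.2817
ln(S/K) + (r + σ²/2)T = ln(300/250) + (0.019 + 0.23²/2)·1.5 = 0.1823 + 0.0682 = 0.2505
d₁ = 0.2505 / 0.2817 = 0.8893 → 0.89
d₂ = d₁ − σ√T = 0.8893 − 0.2817 = 0.6076 → 0.61
Pr(exercise) under Q = N(d₂) = 0.7291

0.7291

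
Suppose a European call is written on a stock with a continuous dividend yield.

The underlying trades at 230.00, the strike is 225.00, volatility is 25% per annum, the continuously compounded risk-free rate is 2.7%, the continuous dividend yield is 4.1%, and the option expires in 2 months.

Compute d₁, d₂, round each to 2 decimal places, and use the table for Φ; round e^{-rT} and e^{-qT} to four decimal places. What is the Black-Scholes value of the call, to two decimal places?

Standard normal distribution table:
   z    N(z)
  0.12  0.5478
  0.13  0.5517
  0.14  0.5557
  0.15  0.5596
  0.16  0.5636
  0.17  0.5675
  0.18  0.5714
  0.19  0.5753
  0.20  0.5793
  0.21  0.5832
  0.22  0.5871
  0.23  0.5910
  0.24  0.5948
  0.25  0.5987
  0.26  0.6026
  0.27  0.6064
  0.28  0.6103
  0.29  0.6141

11.40

σ√T = 0.25 × 0.4082 = 0.1021
d₁ = [ln(230/225) + (0.027 − 0.041 + ½·0.25²)·0.1667] / (σ√T) = (0.0220 + 0.0029) / 0.1021 = 0.2435 which rounds to 0.24
d₂ = 0.2435 − 0.1021 = 0.1415 which rounds to 0.14
e^(−qT) = e^(−0.041·0.1667) = 0.9932;  e^(−rT) = e^(−0.027·0.1667) = 0.9955
N(d₁) = N(0.24) = 0.5948;  N(d₂) = N(0.14) = 0.5557
C = 230·0.9932·0.5948 − 225·0.9955·0.5557 = 135.8737 − 124.4699 = 11.4039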